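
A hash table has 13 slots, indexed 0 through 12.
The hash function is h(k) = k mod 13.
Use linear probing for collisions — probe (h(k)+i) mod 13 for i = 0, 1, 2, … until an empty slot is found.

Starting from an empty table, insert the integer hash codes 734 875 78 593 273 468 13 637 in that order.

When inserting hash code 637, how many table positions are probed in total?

6

734: h=6 → slot 6
875: h=4 → slot 4
78: h=0 → slot 0
593: h=8 → slot 8
273: h=0, probe 0,1 → slot 1
468: h=0, probe 0,1,2 → slot 2
13: h=0, probe 0,1,2,3 → slot 3
637: h=0, probe 0,1,2,3,4,5 → slot 5
Table: [78, 273, 468, 13, 875, 637, 734, -, 593, -, -, -, -]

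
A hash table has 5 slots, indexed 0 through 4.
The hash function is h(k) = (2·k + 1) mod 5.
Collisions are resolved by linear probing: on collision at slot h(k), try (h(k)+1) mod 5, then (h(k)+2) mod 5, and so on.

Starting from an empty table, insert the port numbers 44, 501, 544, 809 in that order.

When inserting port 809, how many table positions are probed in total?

3

44: h=4 → slot 4
501: h=3 → slot 3
544: h=4, probe 4,0 → slot 0
809: h=4, probe 4,0,1 → slot 1
Table: [544, 809, —, 501, 44]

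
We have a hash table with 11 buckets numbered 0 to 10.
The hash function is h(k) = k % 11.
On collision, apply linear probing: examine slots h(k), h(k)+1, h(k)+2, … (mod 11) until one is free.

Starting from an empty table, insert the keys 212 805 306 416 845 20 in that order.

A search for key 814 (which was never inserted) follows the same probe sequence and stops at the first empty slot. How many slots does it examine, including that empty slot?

5

212: h=3 -> slot 3
805: h=2 -> slot 2
306: h=9 -> slot 9
416: h=9, probe 9,10 -> slot 10
845: h=9, probe 9,10,0 -> slot 0
20: h=9, probe 9,10,0,1 -> slot 1
Table: [845, 20, 805, 212, ., ., ., ., ., 306, 416]
Lookup 814: h=0, probe 0,1,2,3,4 → slot 4 empty, not found.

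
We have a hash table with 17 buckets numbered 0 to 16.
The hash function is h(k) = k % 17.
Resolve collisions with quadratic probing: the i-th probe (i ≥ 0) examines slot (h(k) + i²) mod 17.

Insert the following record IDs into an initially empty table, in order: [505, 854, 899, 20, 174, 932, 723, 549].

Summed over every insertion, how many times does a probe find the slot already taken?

2

505: h=12 => slot 12
854: h=4 => slot 4
899: h=15 => slot 15
20: h=3 => slot 3
174: h=4, probe 4,5 => slot 5
932: h=14 => slot 14
723: h=9 => slot 9
549: h=5, probe 5,6 => slot 6
Table: [., ., ., 20, 854, 174, 549, ., ., 723, ., ., 505, ., 932, 899, .]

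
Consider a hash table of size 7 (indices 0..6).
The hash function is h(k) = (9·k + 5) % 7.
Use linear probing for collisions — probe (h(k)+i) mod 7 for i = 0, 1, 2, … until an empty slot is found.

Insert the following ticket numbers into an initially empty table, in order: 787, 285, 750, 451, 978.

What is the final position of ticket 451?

Insert 787: h=4, slot 4 empty => index 4.
Insert 285: h=1, slot 1 empty => index 1.
Insert 750: h=0, slot 0 empty => index 0.
Insert 451: h=4, slot 4 occupied => index 5.
Insert 978: h=1, slot 1 occupied => index 2.
Table: [750, 285, 978, -, 787, 451, -]

5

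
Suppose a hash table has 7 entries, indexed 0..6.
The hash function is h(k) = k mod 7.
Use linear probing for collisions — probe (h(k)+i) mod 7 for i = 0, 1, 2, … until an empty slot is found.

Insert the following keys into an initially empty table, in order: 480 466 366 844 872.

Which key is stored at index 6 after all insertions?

844

480: h=4 → slot 4
466: h=4, probe 4,5 → slot 5
366: h=2 → slot 2
844: h=4, probe 4,5,6 → slot 6
872: h=4, probe 4,5,6,0 → slot 0
Table: [872, ., 366, ., 480, 466, 844]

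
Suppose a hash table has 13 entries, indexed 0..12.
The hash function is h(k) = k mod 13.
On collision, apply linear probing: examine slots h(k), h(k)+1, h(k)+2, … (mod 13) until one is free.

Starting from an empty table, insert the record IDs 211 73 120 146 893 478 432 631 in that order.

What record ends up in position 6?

432

211: h=3 → slot 3
73: h=8 → slot 8
120: h=3, probe 3,4 → slot 4
146: h=3, probe 3,4,5 → slot 5
893: h=9 → slot 9
478: h=10 → slot 10
432: h=3, probe 3,4,5,6 → slot 6
631: h=7 → slot 7
Table: [—, —, —, 211, 120, 146, 432, 631, 73, 893, 478, —, —]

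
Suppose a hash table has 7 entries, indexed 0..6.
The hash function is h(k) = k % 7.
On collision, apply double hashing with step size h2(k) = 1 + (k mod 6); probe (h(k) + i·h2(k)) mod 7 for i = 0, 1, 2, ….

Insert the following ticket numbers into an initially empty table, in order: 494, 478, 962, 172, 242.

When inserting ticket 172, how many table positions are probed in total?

3

494: h=4 => slot 4
478: h=2 => slot 2
962: h=3 => slot 3
172: h=4, h2=5, probe 4,2,0 => slot 0
242: h=4, h2=3, probe 4,0,3,6 => slot 6
Table: [172, ., 478, 962, 494, ., 242]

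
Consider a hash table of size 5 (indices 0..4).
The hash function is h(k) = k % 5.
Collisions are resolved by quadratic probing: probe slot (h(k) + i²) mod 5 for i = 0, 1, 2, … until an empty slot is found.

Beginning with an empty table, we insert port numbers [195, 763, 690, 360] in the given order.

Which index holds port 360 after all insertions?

195: h=0 -> slot 0
763: h=3 -> slot 3
690: h=0, probe 0,1 -> slot 1
360: h=0, probe 0,1,4 -> slot 4
Table: [195, 690, ., 763, 360]

4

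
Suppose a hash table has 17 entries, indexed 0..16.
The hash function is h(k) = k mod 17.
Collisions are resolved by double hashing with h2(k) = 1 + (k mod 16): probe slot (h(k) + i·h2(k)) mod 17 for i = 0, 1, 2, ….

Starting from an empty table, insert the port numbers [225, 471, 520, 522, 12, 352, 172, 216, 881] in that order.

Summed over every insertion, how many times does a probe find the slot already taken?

6

Insert 225: h=4, slot 4 empty -> index 4.
Insert 471: h=12, slot 12 empty -> index 12.
Insert 520: h=10, slot 10 empty -> index 10.
Insert 522: h=12, h2=11, slot 12 occupied -> index 6.
Insert 12: h=12, h2=13, slot 12 occupied -> index 8.
Insert 352: h=12, h2=1, slot 12 occupied -> index 13.
Insert 172: h=2, slot 2 empty -> index 2.
Insert 216: h=12, h2=9, slots 12,4,13 occupied -> index 5.
Insert 881: h=14, slot 14 empty -> index 14.
Table: [∅, ∅, 172, ∅, 225, 216, 522, ∅, 12, ∅, 520, ∅, 471, 352, 881, ∅, ∅]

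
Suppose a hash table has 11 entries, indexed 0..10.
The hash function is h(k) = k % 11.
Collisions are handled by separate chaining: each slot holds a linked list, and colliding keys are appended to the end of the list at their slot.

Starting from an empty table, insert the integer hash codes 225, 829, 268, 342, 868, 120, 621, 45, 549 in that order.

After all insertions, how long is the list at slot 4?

225 → bucket 5
829 → bucket 4
268 → bucket 4 (collision)
342 → bucket 1
868 → bucket 10
120 → bucket 10 (collision)
621 → bucket 5 (collision)
45 → bucket 1 (collision)
549 → bucket 10 (collision)
Final buckets:
0: .
1: 342 -> 45
2: .
3: .
4: 829 -> 268
5: 225 -> 621
6: .
7: .
8: .
9: .
10: 868 -> 120 -> 549

2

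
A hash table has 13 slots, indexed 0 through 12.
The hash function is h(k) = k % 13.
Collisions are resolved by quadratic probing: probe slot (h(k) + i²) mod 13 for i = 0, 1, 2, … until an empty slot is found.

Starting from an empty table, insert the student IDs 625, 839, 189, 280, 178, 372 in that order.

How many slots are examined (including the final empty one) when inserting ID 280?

625 hashes to 1; slot 1 is free -> place at 1.
839 hashes to 7; slot 7 is free -> place at 7.
189 hashes to 7; 7 taken -> place at 8.
280 hashes to 7; 7,8 taken -> place at 11.
178 hashes to 9; slot 9 is free -> place at 9.
372 hashes to 8; 8,9 taken -> place at 12.
Table: [_, 625, _, _, _, _, _, 839, 189, 178, _, 280, 372]

3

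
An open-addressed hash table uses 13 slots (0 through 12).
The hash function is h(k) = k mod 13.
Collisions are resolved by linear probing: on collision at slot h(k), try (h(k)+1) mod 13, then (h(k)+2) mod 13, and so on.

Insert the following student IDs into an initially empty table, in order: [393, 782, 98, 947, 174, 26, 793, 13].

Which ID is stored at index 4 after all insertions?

13

393 hashes to 3; slot 3 is free => place at 3.
782 hashes to 2; slot 2 is free => place at 2.
98 hashes to 7; slot 7 is free => place at 7.
947 hashes to 11; slot 11 is free => place at 11.
174 hashes to 5; slot 5 is free => place at 5.
26 hashes to 0; slot 0 is free => place at 0.
793 hashes to 0; 0 taken => place at 1.
13 hashes to 0; 0,1,2,3 taken => place at 4.
Table: [26, 793, 782, 393, 13, 174, -, 98, -, -, -, 947, -]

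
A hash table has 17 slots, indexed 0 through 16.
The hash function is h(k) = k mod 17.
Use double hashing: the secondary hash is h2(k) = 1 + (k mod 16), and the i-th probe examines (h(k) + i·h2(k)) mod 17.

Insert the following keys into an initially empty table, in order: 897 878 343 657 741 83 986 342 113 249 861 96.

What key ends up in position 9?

Insert 897: h=13, slot 13 empty → index 13.
Insert 878: h=11, slot 11 empty → index 11.
Insert 343: h=3, slot 3 empty → index 3.
Insert 657: h=11, h2=2, slots 11,13 occupied → index 15.
Insert 741: h=10, slot 10 empty → index 10.
Insert 83: h=15, h2=4, slot 15 occupied → index 2.
Insert 986: h=0, slot 0 empty → index 0.
Insert 342: h=2, h2=7, slot 2 occupied → index 9.
Insert 113: h=11, h2=2, slots 11,13,15,0,2 occupied → index 4.
Insert 249: h=11, h2=10, slots 11,4 occupied → index 14.
Insert 861: h=11, h2=14, slot 11 occupied → index 8.
Insert 96: h=11, h2=1, slot 11 occupied → index 12.
Table: [986, -, 83, 343, 113, -, -, -, 861, 342, 741, 878, 96, 897, 249, 657, -]

342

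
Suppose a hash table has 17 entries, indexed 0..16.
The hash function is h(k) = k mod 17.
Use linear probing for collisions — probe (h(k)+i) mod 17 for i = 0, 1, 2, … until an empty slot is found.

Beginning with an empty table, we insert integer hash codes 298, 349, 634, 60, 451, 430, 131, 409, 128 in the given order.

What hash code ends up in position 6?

430

298 hashes to 9; slot 9 is free => place at 9.
349 hashes to 9; 9 taken => place at 10.
634 hashes to 5; slot 5 is free => place at 5.
60 hashes to 9; 9,10 taken => place at 11.
451 hashes to 9; 9,10,11 taken => place at 12.
430 hashes to 5; 5 taken => place at 6.
131 hashes to 12; 12 taken => place at 13.
409 hashes to 1; slot 1 is free => place at 1.
128 hashes to 9; 9,10,11,12,13 taken => place at 14.
Table: [_, 409, _, _, _, 634, 430, _, _, 298, 349, 60, 451, 131, 128, _, _]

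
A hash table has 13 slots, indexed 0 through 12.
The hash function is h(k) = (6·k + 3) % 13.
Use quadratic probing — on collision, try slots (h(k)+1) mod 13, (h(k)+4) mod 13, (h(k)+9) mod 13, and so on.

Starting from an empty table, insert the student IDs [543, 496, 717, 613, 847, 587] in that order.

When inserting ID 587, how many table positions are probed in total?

543: h=11 -> slot 11
496: h=2 -> slot 2
717: h=2, probe 2,3 -> slot 3
613: h=2, probe 2,3,6 -> slot 6
847: h=2, probe 2,3,6,11,5 -> slot 5
587: h=2, probe 2,3,6,11,5,1 -> slot 1
Table: [—, 587, 496, 717, —, 847, 613, —, —, —, —, 543, —]

6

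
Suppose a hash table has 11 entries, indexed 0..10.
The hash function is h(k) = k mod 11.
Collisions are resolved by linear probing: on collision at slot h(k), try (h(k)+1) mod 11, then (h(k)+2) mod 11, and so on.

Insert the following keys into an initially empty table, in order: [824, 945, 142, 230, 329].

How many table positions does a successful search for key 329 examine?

Insert 824: h=10, slot 10 empty → index 10.
Insert 945: h=10, slot 10 occupied → index 0.
Insert 142: h=10, slots 10,0 occupied → index 1.
Insert 230: h=10, slots 10,0,1 occupied → index 2.
Insert 329: h=10, slots 10,0,1,2 occupied → index 3.
Table: [945, 142, 230, 329, _, _, _, _, _, _, 824]
Lookup 329: h=10, probe 10,0,1,2,3 → found at 3.

5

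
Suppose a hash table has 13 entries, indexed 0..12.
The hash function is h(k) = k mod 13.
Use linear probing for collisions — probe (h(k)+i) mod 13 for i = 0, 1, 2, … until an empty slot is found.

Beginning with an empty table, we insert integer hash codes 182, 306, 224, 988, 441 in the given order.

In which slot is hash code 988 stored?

1

Insert 182: h=0, slot 0 empty → index 0.
Insert 306: h=7, slot 7 empty → index 7.
Insert 224: h=3, slot 3 empty → index 3.
Insert 988: h=0, slot 0 occupied → index 1.
Insert 441: h=12, slot 12 empty → index 12.
Table: [182, 988, ∅, 224, ∅, ∅, ∅, 306, ∅, ∅, ∅, ∅, 441]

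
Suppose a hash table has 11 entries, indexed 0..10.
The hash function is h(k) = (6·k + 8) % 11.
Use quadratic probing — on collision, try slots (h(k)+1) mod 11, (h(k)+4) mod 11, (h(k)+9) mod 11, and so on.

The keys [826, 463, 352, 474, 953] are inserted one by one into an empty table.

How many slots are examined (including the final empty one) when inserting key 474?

Insert 826: h=3, slot 3 empty -> index 3.
Insert 463: h=3, slot 3 occupied -> index 4.
Insert 352: h=8, slot 8 empty -> index 8.
Insert 474: h=3, slots 3,4 occupied -> index 7.
Insert 953: h=6, slot 6 empty -> index 6.
Table: [., ., ., 826, 463, ., 953, 474, 352, ., .]

3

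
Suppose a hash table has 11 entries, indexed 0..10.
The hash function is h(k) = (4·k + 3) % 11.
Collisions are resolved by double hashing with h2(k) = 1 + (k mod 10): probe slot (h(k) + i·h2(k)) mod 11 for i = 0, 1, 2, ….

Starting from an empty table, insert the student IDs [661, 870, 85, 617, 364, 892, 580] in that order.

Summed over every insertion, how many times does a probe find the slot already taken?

5

Insert 661: h=7, slot 7 empty → index 7.
Insert 870: h=7, h2=1, slot 7 occupied → index 8.
Insert 85: h=2, slot 2 empty → index 2.
Insert 617: h=7, h2=8, slot 7 occupied → index 4.
Insert 364: h=7, h2=5, slot 7 occupied → index 1.
Insert 892: h=7, h2=3, slot 7 occupied → index 10.
Insert 580: h=2, h2=1, slot 2 occupied → index 3.
Table: [., 364, 85, 580, 617, ., ., 661, 870, ., 892]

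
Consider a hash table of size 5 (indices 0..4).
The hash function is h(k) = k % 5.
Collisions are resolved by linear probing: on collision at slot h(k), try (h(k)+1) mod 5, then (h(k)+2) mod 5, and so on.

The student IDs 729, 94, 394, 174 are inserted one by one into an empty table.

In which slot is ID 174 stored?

729 hashes to 4; slot 4 is free -> place at 4.
94 hashes to 4; 4 taken -> place at 0.
394 hashes to 4; 4,0 taken -> place at 1.
174 hashes to 4; 4,0,1 taken -> place at 2.
Table: [94, 394, 174, —, 729]

2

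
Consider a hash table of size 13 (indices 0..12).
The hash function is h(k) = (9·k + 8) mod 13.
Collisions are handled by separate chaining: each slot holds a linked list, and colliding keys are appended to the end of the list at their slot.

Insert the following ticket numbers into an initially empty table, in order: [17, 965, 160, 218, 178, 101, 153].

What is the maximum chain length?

3

17 → bucket 5
965 → bucket 9
160 → bucket 5 (collision)
218 → bucket 7
178 → bucket 11
101 → bucket 7 (collision)
153 → bucket 7 (collision)
Final buckets:
0: -
1: -
2: -
3: -
4: -
5: 17 -> 160
6: -
7: 218 -> 101 -> 153
8: -
9: 965
10: -
11: 178
12: -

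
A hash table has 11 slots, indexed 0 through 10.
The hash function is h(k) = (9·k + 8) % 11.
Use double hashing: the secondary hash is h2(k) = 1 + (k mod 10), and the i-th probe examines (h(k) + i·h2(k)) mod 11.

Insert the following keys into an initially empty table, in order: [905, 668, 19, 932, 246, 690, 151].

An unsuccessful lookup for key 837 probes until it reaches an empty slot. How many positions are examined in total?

Insert 905: h=2, slot 2 empty -> index 2.
Insert 668: h=3, slot 3 empty -> index 3.
Insert 19: h=3, h2=10, slots 3,2 occupied -> index 1.
Insert 932: h=3, h2=3, slot 3 occupied -> index 6.
Insert 246: h=0, slot 0 empty -> index 0.
Insert 690: h=3, h2=1, slot 3 occupied -> index 4.
Insert 151: h=3, h2=2, slot 3 occupied -> index 5.
Table: [246, 19, 905, 668, 690, 151, 932, _, _, _, _]
Lookup 837: h=6, h2=8, probe 6,3,0,8 → slot 8 empty, not found.

4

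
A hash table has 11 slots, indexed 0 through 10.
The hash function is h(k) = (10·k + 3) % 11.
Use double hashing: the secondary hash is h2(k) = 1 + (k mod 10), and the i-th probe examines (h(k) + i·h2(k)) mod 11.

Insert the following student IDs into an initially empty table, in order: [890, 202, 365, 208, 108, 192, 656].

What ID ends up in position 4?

890

890: h=4 => slot 4
202: h=10 => slot 10
365: h=1 => slot 1
208: h=4, h2=9, probe 4,2 => slot 2
108: h=5 => slot 5
192: h=9 => slot 9
656: h=7 => slot 7
Table: [-, 365, 208, -, 890, 108, -, 656, -, 192, 202]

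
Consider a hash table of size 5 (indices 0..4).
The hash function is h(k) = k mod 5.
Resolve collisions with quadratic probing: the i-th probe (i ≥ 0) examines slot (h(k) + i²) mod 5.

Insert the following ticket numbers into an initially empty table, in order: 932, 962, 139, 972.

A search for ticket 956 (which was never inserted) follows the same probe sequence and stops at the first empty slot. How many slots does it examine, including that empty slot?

Insert 932: h=2, slot 2 empty → index 2.
Insert 962: h=2, slot 2 occupied → index 3.
Insert 139: h=4, slot 4 empty → index 4.
Insert 972: h=2, slots 2,3 occupied → index 1.
Table: [—, 972, 932, 962, 139]
Lookup 956: h=1, probe 1,2,0 → slot 0 empty, not found.

3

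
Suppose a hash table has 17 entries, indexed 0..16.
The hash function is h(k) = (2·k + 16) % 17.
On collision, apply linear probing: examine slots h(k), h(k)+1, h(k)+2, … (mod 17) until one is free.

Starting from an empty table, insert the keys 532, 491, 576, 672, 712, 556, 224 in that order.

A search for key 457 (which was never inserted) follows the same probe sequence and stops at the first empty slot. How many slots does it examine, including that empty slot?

4

532: h=9 → slot 9
491: h=12 → slot 12
576: h=12, probe 12,13 → slot 13
672: h=0 → slot 0
712: h=12, probe 12,13,14 → slot 14
556: h=6 → slot 6
224: h=5 → slot 5
Table: [672, _, _, _, _, 224, 556, _, _, 532, _, _, 491, 576, 712, _, _]
Lookup 457: h=12, probe 12,13,14,15 → slot 15 empty, not found.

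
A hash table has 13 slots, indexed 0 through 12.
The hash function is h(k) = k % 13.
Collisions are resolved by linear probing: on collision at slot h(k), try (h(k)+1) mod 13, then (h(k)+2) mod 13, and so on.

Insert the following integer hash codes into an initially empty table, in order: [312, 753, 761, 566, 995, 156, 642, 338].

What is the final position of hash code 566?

312: h=0 → slot 0
753: h=12 → slot 12
761: h=7 → slot 7
566: h=7, probe 7,8 → slot 8
995: h=7, probe 7,8,9 → slot 9
156: h=0, probe 0,1 → slot 1
642: h=5 → slot 5
338: h=0, probe 0,1,2 → slot 2
Table: [312, 156, 338, -, -, 642, -, 761, 566, 995, -, -, 753]

8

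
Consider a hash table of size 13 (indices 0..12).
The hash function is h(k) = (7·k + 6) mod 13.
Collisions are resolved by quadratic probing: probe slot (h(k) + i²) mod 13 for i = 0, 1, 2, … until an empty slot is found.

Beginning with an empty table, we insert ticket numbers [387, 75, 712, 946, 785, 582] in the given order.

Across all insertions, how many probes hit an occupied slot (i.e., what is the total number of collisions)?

387 hashes to 11; slot 11 is free -> place at 11.
75 hashes to 11; 11 taken -> place at 12.
712 hashes to 11; 11,12 taken -> place at 2.
946 hashes to 11; 11,12,2 taken -> place at 7.
785 hashes to 2; 2 taken -> place at 3.
582 hashes to 11; 11,12,2,7 taken -> place at 1.
Table: [_, 582, 712, 785, _, _, _, 946, _, _, _, 387, 75]

11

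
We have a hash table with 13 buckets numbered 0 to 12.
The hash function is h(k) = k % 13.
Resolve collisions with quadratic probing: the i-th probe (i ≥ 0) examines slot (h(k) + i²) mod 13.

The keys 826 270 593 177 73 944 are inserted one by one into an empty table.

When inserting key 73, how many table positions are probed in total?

3

Insert 826: h=7, slot 7 empty -> index 7.
Insert 270: h=10, slot 10 empty -> index 10.
Insert 593: h=8, slot 8 empty -> index 8.
Insert 177: h=8, slot 8 occupied -> index 9.
Insert 73: h=8, slots 8,9 occupied -> index 12.
Insert 944: h=8, slots 8,9,12 occupied -> index 4.
Table: [—, —, —, —, 944, —, —, 826, 593, 177, 270, —, 73]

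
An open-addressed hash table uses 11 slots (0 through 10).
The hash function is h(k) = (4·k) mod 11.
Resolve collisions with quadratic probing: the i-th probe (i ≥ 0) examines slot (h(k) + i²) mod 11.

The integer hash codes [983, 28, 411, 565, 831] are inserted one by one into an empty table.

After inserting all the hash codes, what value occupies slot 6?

983 hashes to 5; slot 5 is free -> place at 5.
28 hashes to 2; slot 2 is free -> place at 2.
411 hashes to 5; 5 taken -> place at 6.
565 hashes to 5; 5,6 taken -> place at 9.
831 hashes to 2; 2 taken -> place at 3.
Table: [., ., 28, 831, ., 983, 411, ., ., 565, .]

411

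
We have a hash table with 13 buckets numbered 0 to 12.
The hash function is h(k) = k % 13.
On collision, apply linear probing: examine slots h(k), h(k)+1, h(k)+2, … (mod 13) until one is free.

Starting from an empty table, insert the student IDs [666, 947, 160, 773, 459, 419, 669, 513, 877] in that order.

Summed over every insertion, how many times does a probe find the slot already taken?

666: h=3 => slot 3
947: h=11 => slot 11
160: h=4 => slot 4
773: h=6 => slot 6
459: h=4, probe 4,5 => slot 5
419: h=3, probe 3,4,5,6,7 => slot 7
669: h=6, probe 6,7,8 => slot 8
513: h=6, probe 6,7,8,9 => slot 9
877: h=6, probe 6,7,8,9,10 => slot 10
Table: [—, —, —, 666, 160, 459, 773, 419, 669, 513, 877, 947, —]

14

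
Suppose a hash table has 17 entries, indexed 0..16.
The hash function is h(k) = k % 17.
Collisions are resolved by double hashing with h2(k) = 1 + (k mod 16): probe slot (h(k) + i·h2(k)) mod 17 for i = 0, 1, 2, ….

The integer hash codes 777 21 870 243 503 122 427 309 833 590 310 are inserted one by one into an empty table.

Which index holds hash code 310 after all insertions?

Insert 777: h=12, slot 12 empty -> index 12.
Insert 21: h=4, slot 4 empty -> index 4.
Insert 870: h=3, slot 3 empty -> index 3.
Insert 243: h=5, slot 5 empty -> index 5.
Insert 503: h=10, slot 10 empty -> index 10.
Insert 122: h=3, h2=11, slot 3 occupied -> index 14.
Insert 427: h=2, slot 2 empty -> index 2.
Insert 309: h=3, h2=6, slot 3 occupied -> index 9.
Insert 833: h=0, slot 0 empty -> index 0.
Insert 590: h=12, h2=15, slots 12,10 occupied -> index 8.
Insert 310: h=4, h2=7, slot 4 occupied -> index 11.
Table: [833, —, 427, 870, 21, 243, —, —, 590, 309, 503, 310, 777, —, 122, —, —]

11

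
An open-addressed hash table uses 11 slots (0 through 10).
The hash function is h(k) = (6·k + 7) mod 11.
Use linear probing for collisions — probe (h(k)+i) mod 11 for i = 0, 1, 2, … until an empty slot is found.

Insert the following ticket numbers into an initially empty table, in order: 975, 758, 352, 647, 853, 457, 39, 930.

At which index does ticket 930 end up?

975: h=5 -> slot 5
758: h=1 -> slot 1
352: h=7 -> slot 7
647: h=6 -> slot 6
853: h=10 -> slot 10
457: h=10, probe 10,0 -> slot 0
39: h=10, probe 10,0,1,2 -> slot 2
930: h=10, probe 10,0,1,2,3 -> slot 3
Table: [457, 758, 39, 930, ∅, 975, 647, 352, ∅, ∅, 853]

3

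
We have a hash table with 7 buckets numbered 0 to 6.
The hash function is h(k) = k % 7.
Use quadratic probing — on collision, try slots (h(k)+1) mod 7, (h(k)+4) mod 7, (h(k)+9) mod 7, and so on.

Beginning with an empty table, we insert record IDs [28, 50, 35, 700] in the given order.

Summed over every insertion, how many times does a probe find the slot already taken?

5

Insert 28: h=0, slot 0 empty → index 0.
Insert 50: h=1, slot 1 empty → index 1.
Insert 35: h=0, slots 0,1 occupied → index 4.
Insert 700: h=0, slots 0,1,4 occupied → index 2.
Table: [28, 50, 700, ., 35, ., .]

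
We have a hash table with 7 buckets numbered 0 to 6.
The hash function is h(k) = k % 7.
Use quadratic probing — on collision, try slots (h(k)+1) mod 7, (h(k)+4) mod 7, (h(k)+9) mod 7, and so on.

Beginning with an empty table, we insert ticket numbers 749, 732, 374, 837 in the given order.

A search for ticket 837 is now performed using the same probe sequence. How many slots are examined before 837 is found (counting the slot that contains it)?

749: h=0 -> slot 0
732: h=4 -> slot 4
374: h=3 -> slot 3
837: h=4, probe 4,5 -> slot 5
Table: [749, ∅, ∅, 374, 732, 837, ∅]
Lookup 837: h=4, probe 4,5 → found at 5.

2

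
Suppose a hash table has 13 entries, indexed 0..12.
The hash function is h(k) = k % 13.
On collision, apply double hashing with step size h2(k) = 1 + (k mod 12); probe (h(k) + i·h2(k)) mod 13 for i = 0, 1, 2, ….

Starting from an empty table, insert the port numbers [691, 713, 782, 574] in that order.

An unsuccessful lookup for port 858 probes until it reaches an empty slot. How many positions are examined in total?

2

691 hashes to 2; slot 2 is free -> place at 2.
713 hashes to 11; slot 11 is free -> place at 11.
782 hashes to 2, h2=3; 2 taken -> place at 5.
574 hashes to 2, h2=11; 2 taken -> place at 0.
Table: [574, _, 691, _, _, 782, _, _, _, _, _, 713, _]
Lookup 858: h=0, h2=7, probe 0,7 → slot 7 empty, not found.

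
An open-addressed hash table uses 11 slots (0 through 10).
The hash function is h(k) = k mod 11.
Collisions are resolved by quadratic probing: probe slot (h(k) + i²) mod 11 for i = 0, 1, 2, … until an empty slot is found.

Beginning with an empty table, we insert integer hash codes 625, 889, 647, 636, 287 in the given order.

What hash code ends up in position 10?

Insert 625: h=9, slot 9 empty → index 9.
Insert 889: h=9, slot 9 occupied → index 10.
Insert 647: h=9, slots 9,10 occupied → index 2.
Insert 636: h=9, slots 9,10,2 occupied → index 7.
Insert 287: h=1, slot 1 empty → index 1.
Table: [-, 287, 647, -, -, -, -, 636, -, 625, 889]

889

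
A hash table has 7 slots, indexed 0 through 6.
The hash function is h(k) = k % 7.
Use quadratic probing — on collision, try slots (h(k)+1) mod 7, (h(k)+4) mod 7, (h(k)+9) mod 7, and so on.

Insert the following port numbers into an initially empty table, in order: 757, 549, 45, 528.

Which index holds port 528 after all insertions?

0

757 hashes to 1; slot 1 is free => place at 1.
549 hashes to 3; slot 3 is free => place at 3.
45 hashes to 3; 3 taken => place at 4.
528 hashes to 3; 3,4 taken => place at 0.
Table: [528, 757, —, 549, 45, —, —]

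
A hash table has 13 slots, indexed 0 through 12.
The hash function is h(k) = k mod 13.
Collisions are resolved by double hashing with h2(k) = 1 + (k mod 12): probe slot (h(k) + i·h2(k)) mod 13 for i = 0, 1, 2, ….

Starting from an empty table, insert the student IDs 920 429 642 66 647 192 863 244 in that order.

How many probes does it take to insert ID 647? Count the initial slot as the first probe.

920: h=10 => slot 10
429: h=0 => slot 0
642: h=5 => slot 5
66: h=1 => slot 1
647: h=10, h2=12, probe 10,9 => slot 9
192: h=10, h2=1, probe 10,11 => slot 11
863: h=5, h2=12, probe 5,4 => slot 4
244: h=10, h2=5, probe 10,2 => slot 2
Table: [429, 66, 244, ∅, 863, 642, ∅, ∅, ∅, 647, 920, 192, ∅]

2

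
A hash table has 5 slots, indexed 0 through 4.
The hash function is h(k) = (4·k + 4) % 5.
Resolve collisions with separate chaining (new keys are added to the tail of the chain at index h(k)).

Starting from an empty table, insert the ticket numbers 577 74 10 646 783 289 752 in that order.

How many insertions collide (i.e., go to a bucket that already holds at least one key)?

Insert 577: h=2, bucket 2 empty -> new chain.
Insert 74: h=0, bucket 0 empty -> new chain.
Insert 10: h=4, bucket 4 empty -> new chain.
Insert 646: h=3, bucket 3 empty -> new chain.
Insert 783: h=1, bucket 1 empty -> new chain.
Insert 289: h=0, bucket 0 nonempty -> append to chain.
Insert 752: h=2, bucket 2 nonempty -> append to chain.
Final buckets:
0: 74 -> 289
1: 783
2: 577 -> 752
3: 646
4: 10

2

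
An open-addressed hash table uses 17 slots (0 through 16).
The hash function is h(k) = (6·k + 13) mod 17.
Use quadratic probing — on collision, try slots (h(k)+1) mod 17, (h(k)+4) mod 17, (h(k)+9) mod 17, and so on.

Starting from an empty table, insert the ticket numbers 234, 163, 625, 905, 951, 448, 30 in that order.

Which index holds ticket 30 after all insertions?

10

234 hashes to 6; slot 6 is free -> place at 6.
163 hashes to 5; slot 5 is free -> place at 5.
625 hashes to 6; 6 taken -> place at 7.
905 hashes to 3; slot 3 is free -> place at 3.
951 hashes to 7; 7 taken -> place at 8.
448 hashes to 15; slot 15 is free -> place at 15.
30 hashes to 6; 6,7 taken -> place at 10.
Table: [_, _, _, 905, _, 163, 234, 625, 951, _, 30, _, _, _, _, 448, _]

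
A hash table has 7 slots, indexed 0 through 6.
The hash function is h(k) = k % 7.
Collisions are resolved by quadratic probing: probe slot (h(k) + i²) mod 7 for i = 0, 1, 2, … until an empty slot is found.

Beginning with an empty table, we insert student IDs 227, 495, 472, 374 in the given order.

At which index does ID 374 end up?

227: h=3 -> slot 3
495: h=5 -> slot 5
472: h=3, probe 3,4 -> slot 4
374: h=3, probe 3,4,0 -> slot 0
Table: [374, ∅, ∅, 227, 472, 495, ∅]

0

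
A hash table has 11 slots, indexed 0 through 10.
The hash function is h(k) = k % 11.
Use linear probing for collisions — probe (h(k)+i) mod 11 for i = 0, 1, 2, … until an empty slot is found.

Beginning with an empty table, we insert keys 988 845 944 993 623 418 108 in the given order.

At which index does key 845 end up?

10

988 hashes to 9; slot 9 is free → place at 9.
845 hashes to 9; 9 taken → place at 10.
944 hashes to 9; 9,10 taken → place at 0.
993 hashes to 3; slot 3 is free → place at 3.
623 hashes to 7; slot 7 is free → place at 7.
418 hashes to 0; 0 taken → place at 1.
108 hashes to 9; 9,10,0,1 taken → place at 2.
Table: [944, 418, 108, 993, ∅, ∅, ∅, 623, ∅, 988, 845]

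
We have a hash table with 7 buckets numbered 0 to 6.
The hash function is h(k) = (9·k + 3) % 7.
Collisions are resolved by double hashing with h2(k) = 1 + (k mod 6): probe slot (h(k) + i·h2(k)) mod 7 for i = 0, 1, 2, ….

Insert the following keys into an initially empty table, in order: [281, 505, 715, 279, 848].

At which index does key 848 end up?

281 hashes to 5; slot 5 is free -> place at 5.
505 hashes to 5, h2=2; 5 taken -> place at 0.
715 hashes to 5, h2=2; 5,0 taken -> place at 2.
279 hashes to 1; slot 1 is free -> place at 1.
848 hashes to 5, h2=3; 5,1 taken -> place at 4.
Table: [505, 279, 715, ., 848, 281, .]

4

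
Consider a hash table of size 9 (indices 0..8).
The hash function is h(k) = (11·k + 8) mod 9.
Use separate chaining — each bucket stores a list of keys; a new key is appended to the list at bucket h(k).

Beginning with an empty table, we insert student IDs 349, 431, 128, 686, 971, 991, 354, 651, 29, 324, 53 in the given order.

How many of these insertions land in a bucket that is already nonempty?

5

349 → bucket 4
431 → bucket 6
128 → bucket 3
686 → bucket 3 (collision)
971 → bucket 6 (collision)
991 → bucket 1
354 → bucket 5
651 → bucket 5 (collision)
29 → bucket 3 (collision)
324 → bucket 8
53 → bucket 6 (collision)
Final buckets:
0: —
1: 991
2: —
3: 128 -> 686 -> 29
4: 349
5: 354 -> 651
6: 431 -> 971 -> 53
7: —
8: 324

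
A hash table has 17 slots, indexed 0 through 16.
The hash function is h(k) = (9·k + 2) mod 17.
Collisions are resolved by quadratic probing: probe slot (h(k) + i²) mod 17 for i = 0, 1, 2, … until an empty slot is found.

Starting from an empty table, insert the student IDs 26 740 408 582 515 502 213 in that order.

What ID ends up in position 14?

213

26 hashes to 15; slot 15 is free → place at 15.
740 hashes to 15; 15 taken → place at 16.
408 hashes to 2; slot 2 is free → place at 2.
582 hashes to 4; slot 4 is free → place at 4.
515 hashes to 13; slot 13 is free → place at 13.
502 hashes to 15; 15,16,2 taken → place at 7.
213 hashes to 15; 15,16,2,7 taken → place at 14.
Table: [∅, ∅, 408, ∅, 582, ∅, ∅, 502, ∅, ∅, ∅, ∅, ∅, 515, 213, 26, 740]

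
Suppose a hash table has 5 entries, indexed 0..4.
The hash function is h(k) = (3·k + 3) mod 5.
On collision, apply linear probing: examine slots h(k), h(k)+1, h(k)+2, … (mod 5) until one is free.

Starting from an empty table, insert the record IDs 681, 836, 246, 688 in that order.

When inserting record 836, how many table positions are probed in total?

Insert 681: h=1, slot 1 empty -> index 1.
Insert 836: h=1, slot 1 occupied -> index 2.
Insert 246: h=1, slots 1,2 occupied -> index 3.
Insert 688: h=2, slots 2,3 occupied -> index 4.
Table: [∅, 681, 836, 246, 688]

2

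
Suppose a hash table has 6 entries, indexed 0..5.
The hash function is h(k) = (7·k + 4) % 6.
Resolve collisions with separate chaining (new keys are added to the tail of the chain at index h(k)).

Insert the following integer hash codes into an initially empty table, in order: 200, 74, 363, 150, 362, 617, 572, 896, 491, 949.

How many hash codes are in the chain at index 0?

Insert 200: h=0, bucket 0 empty → new chain.
Insert 74: h=0, bucket 0 nonempty → append to chain.
Insert 363: h=1, bucket 1 empty → new chain.
Insert 150: h=4, bucket 4 empty → new chain.
Insert 362: h=0, bucket 0 nonempty → append to chain.
Insert 617: h=3, bucket 3 empty → new chain.
Insert 572: h=0, bucket 0 nonempty → append to chain.
Insert 896: h=0, bucket 0 nonempty → append to chain.
Insert 491: h=3, bucket 3 nonempty → append to chain.
Insert 949: h=5, bucket 5 empty → new chain.
Final buckets:
0: 200 -> 74 -> 362 -> 572 -> 896
1: 363
2: -
3: 617 -> 491
4: 150
5: 949

5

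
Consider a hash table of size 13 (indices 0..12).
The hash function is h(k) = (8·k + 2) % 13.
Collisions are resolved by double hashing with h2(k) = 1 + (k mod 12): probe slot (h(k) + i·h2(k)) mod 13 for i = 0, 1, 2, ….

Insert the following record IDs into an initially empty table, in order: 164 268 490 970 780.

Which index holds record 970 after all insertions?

12

164 hashes to 1; slot 1 is free → place at 1.
268 hashes to 1, h2=5; 1 taken → place at 6.
490 hashes to 9; slot 9 is free → place at 9.
970 hashes to 1, h2=11; 1 taken → place at 12.
780 hashes to 2; slot 2 is free → place at 2.
Table: [., 164, 780, ., ., ., 268, ., ., 490, ., ., 970]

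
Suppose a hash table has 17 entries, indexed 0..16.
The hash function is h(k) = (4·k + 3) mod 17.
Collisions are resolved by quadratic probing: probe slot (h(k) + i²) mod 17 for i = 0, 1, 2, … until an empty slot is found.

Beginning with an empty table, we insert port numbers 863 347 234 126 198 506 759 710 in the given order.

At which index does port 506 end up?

8

863 hashes to 4; slot 4 is free → place at 4.
347 hashes to 14; slot 14 is free → place at 14.
234 hashes to 4; 4 taken → place at 5.
126 hashes to 14; 14 taken → place at 15.
198 hashes to 13; slot 13 is free → place at 13.
506 hashes to 4; 4,5 taken → place at 8.
759 hashes to 13; 13,14 taken → place at 0.
710 hashes to 4; 4,5,8,13 taken → place at 3.
Table: [759, —, —, 710, 863, 234, —, —, 506, —, —, —, —, 198, 347, 126, —]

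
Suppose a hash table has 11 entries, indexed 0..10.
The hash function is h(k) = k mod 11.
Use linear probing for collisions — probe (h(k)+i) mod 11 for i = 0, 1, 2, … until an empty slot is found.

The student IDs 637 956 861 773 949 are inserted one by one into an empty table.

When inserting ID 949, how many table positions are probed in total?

3

Insert 637: h=10, slot 10 empty => index 10.
Insert 956: h=10, slot 10 occupied => index 0.
Insert 861: h=3, slot 3 empty => index 3.
Insert 773: h=3, slot 3 occupied => index 4.
Insert 949: h=3, slots 3,4 occupied => index 5.
Table: [956, _, _, 861, 773, 949, _, _, _, _, 637]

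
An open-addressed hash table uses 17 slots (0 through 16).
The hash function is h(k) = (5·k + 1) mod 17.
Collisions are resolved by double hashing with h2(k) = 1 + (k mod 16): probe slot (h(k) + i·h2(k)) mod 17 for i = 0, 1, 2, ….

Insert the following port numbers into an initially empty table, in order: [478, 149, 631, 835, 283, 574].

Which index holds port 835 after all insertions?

6

478 hashes to 11; slot 11 is free -> place at 11.
149 hashes to 15; slot 15 is free -> place at 15.
631 hashes to 11, h2=8; 11 taken -> place at 2.
835 hashes to 11, h2=4; 11,15,2 taken -> place at 6.
283 hashes to 5; slot 5 is free -> place at 5.
574 hashes to 15, h2=15; 15 taken -> place at 13.
Table: [—, —, 631, —, —, 283, 835, —, —, —, —, 478, —, 574, —, 149, —]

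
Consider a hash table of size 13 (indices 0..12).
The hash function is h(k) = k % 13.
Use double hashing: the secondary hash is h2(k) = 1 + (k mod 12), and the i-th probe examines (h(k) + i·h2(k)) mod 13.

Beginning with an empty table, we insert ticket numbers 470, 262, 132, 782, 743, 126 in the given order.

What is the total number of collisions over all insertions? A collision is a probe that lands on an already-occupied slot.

4

Insert 470: h=2, slot 2 empty -> index 2.
Insert 262: h=2, h2=11, slot 2 occupied -> index 0.
Insert 132: h=2, h2=1, slot 2 occupied -> index 3.
Insert 782: h=2, h2=3, slot 2 occupied -> index 5.
Insert 743: h=2, h2=12, slot 2 occupied -> index 1.
Insert 126: h=9, slot 9 empty -> index 9.
Table: [262, 743, 470, 132, _, 782, _, _, _, 126, _, _, _]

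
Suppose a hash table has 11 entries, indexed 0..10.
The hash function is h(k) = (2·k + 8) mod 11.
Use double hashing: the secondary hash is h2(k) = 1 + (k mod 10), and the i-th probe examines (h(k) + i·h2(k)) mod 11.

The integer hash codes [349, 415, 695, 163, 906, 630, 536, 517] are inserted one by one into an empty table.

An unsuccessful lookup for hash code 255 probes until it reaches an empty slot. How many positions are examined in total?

349: h=2 => slot 2
415: h=2, h2=6, probe 2,8 => slot 8
695: h=1 => slot 1
163: h=4 => slot 4
906: h=5 => slot 5
630: h=3 => slot 3
536: h=2, h2=7, probe 2,9 => slot 9
517: h=8, h2=8, probe 8,5,2,10 => slot 10
Table: [., 695, 349, 630, 163, 906, ., ., 415, 536, 517]
Lookup 255: h=1, h2=6, probe 1,7 → slot 7 empty, not found.

2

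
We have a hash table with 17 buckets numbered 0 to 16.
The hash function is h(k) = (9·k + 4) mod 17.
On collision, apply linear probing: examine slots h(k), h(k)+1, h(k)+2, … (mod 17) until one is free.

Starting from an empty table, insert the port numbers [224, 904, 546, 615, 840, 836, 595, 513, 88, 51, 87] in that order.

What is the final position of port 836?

224 hashes to 14; slot 14 is free -> place at 14.
904 hashes to 14; 14 taken -> place at 15.
546 hashes to 5; slot 5 is free -> place at 5.
615 hashes to 14; 14,15 taken -> place at 16.
840 hashes to 16; 16 taken -> place at 0.
836 hashes to 14; 14,15,16,0 taken -> place at 1.
595 hashes to 4; slot 4 is free -> place at 4.
513 hashes to 14; 14,15,16,0,1 taken -> place at 2.
88 hashes to 14; 14,15,16,0,1,2 taken -> place at 3.
51 hashes to 4; 4,5 taken -> place at 6.
87 hashes to 5; 5,6 taken -> place at 7.
Table: [840, 836, 513, 88, 595, 546, 51, 87, _, _, _, _, _, _, 224, 904, 615]

1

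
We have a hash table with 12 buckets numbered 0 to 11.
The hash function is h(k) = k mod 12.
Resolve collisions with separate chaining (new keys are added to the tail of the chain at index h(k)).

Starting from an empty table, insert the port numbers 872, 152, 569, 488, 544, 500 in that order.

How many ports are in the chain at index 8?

Insert 872: h=8, bucket 8 empty -> new chain.
Insert 152: h=8, bucket 8 nonempty -> append to chain.
Insert 569: h=5, bucket 5 empty -> new chain.
Insert 488: h=8, bucket 8 nonempty -> append to chain.
Insert 544: h=4, bucket 4 empty -> new chain.
Insert 500: h=8, bucket 8 nonempty -> append to chain.
Final buckets:
0: —
1: —
2: —
3: —
4: 544
5: 569
6: —
7: —
8: 872 -> 152 -> 488 -> 500
9: —
10: —
11: —

4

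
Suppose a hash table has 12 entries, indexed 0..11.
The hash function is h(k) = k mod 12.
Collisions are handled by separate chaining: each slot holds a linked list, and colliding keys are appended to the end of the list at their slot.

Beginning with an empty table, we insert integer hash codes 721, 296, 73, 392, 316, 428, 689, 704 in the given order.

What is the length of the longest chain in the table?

4

721 → bucket 1
296 → bucket 8
73 → bucket 1 (collision)
392 → bucket 8 (collision)
316 → bucket 4
428 → bucket 8 (collision)
689 → bucket 5
704 → bucket 8 (collision)
Final buckets:
0: _
1: 721 -> 73
2: _
3: _
4: 316
5: 689
6: _
7: _
8: 296 -> 392 -> 428 -> 704
9: _
10: _
11: _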